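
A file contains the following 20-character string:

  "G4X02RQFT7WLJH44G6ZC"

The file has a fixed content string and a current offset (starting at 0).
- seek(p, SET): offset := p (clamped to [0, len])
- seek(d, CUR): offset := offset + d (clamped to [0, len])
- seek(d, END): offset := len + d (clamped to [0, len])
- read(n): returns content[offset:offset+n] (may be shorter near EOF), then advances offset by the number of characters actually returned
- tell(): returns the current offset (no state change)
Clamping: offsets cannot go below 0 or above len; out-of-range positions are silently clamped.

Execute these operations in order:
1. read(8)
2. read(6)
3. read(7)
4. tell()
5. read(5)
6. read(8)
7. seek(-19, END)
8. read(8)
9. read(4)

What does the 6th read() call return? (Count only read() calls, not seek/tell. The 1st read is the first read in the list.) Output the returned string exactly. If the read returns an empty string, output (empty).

Answer: 4X02RQFT

Derivation:
After 1 (read(8)): returned 'G4X02RQF', offset=8
After 2 (read(6)): returned 'T7WLJH', offset=14
After 3 (read(7)): returned '44G6ZC', offset=20
After 4 (tell()): offset=20
After 5 (read(5)): returned '', offset=20
After 6 (read(8)): returned '', offset=20
After 7 (seek(-19, END)): offset=1
After 8 (read(8)): returned '4X02RQFT', offset=9
After 9 (read(4)): returned '7WLJ', offset=13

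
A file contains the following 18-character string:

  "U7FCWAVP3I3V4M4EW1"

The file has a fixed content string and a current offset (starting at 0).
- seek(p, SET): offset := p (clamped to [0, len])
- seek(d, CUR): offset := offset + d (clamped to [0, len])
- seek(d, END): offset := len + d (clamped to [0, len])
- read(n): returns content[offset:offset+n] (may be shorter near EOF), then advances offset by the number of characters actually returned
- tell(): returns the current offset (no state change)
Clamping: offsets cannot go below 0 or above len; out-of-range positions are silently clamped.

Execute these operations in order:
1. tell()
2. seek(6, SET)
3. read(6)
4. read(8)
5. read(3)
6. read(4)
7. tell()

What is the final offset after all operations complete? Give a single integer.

After 1 (tell()): offset=0
After 2 (seek(6, SET)): offset=6
After 3 (read(6)): returned 'VP3I3V', offset=12
After 4 (read(8)): returned '4M4EW1', offset=18
After 5 (read(3)): returned '', offset=18
After 6 (read(4)): returned '', offset=18
After 7 (tell()): offset=18

Answer: 18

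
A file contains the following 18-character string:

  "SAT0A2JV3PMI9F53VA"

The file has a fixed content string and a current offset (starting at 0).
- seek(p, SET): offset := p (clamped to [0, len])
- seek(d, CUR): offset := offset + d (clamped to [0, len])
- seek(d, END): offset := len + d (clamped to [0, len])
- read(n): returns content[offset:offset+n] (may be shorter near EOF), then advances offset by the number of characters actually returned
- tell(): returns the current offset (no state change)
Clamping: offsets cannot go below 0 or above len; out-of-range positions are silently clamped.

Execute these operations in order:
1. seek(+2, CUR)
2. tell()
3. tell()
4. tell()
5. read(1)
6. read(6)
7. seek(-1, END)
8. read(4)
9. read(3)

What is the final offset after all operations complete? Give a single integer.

After 1 (seek(+2, CUR)): offset=2
After 2 (tell()): offset=2
After 3 (tell()): offset=2
After 4 (tell()): offset=2
After 5 (read(1)): returned 'T', offset=3
After 6 (read(6)): returned '0A2JV3', offset=9
After 7 (seek(-1, END)): offset=17
After 8 (read(4)): returned 'A', offset=18
After 9 (read(3)): returned '', offset=18

Answer: 18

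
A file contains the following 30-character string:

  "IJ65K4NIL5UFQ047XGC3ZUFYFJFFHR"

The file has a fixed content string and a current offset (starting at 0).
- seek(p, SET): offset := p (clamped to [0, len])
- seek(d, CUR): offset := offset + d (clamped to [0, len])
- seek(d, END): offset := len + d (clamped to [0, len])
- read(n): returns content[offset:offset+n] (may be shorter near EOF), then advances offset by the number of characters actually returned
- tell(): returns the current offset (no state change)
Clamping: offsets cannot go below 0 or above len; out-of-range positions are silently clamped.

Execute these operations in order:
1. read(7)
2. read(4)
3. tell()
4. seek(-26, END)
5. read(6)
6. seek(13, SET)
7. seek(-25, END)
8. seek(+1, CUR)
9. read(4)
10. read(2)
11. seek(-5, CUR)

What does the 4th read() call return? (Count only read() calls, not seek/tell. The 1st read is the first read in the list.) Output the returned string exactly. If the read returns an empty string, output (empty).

After 1 (read(7)): returned 'IJ65K4N', offset=7
After 2 (read(4)): returned 'IL5U', offset=11
After 3 (tell()): offset=11
After 4 (seek(-26, END)): offset=4
After 5 (read(6)): returned 'K4NIL5', offset=10
After 6 (seek(13, SET)): offset=13
After 7 (seek(-25, END)): offset=5
After 8 (seek(+1, CUR)): offset=6
After 9 (read(4)): returned 'NIL5', offset=10
After 10 (read(2)): returned 'UF', offset=12
After 11 (seek(-5, CUR)): offset=7

Answer: NIL5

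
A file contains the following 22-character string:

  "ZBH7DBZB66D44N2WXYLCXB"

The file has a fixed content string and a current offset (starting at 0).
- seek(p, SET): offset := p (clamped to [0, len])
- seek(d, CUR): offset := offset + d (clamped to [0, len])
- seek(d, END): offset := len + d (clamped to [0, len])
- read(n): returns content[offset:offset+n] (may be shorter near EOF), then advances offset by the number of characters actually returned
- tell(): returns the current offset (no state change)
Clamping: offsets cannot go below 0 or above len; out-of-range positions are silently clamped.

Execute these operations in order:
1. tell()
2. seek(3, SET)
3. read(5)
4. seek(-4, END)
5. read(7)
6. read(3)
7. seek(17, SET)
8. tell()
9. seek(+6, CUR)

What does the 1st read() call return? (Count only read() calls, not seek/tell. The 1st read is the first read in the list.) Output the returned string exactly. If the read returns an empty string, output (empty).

After 1 (tell()): offset=0
After 2 (seek(3, SET)): offset=3
After 3 (read(5)): returned '7DBZB', offset=8
After 4 (seek(-4, END)): offset=18
After 5 (read(7)): returned 'LCXB', offset=22
After 6 (read(3)): returned '', offset=22
After 7 (seek(17, SET)): offset=17
After 8 (tell()): offset=17
After 9 (seek(+6, CUR)): offset=22

Answer: 7DBZB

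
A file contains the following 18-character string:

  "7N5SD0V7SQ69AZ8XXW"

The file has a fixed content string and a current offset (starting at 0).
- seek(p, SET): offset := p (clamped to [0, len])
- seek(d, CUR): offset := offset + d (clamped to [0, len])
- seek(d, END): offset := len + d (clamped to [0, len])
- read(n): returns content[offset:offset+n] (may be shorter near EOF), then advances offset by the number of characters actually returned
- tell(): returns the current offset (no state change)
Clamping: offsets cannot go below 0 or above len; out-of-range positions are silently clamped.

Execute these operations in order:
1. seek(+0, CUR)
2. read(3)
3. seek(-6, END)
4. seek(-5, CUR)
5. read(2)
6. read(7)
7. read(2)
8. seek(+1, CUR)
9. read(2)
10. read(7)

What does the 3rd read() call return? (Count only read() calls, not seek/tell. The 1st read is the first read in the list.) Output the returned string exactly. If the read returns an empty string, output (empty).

Answer: Q69AZ8X

Derivation:
After 1 (seek(+0, CUR)): offset=0
After 2 (read(3)): returned '7N5', offset=3
After 3 (seek(-6, END)): offset=12
After 4 (seek(-5, CUR)): offset=7
After 5 (read(2)): returned '7S', offset=9
After 6 (read(7)): returned 'Q69AZ8X', offset=16
After 7 (read(2)): returned 'XW', offset=18
After 8 (seek(+1, CUR)): offset=18
After 9 (read(2)): returned '', offset=18
After 10 (read(7)): returned '', offset=18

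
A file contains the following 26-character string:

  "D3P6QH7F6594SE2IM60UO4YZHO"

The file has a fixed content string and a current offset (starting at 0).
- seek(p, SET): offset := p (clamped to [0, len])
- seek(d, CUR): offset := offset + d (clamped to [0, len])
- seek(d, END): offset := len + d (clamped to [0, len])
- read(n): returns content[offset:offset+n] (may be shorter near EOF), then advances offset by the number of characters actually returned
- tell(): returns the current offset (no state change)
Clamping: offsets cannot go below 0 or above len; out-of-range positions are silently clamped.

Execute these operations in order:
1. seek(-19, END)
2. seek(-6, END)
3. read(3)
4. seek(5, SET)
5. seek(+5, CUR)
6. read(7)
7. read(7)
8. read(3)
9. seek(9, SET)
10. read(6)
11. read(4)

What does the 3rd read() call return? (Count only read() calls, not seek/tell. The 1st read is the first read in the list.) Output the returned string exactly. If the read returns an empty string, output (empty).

Answer: 60UO4YZ

Derivation:
After 1 (seek(-19, END)): offset=7
After 2 (seek(-6, END)): offset=20
After 3 (read(3)): returned 'O4Y', offset=23
After 4 (seek(5, SET)): offset=5
After 5 (seek(+5, CUR)): offset=10
After 6 (read(7)): returned '94SE2IM', offset=17
After 7 (read(7)): returned '60UO4YZ', offset=24
After 8 (read(3)): returned 'HO', offset=26
After 9 (seek(9, SET)): offset=9
After 10 (read(6)): returned '594SE2', offset=15
After 11 (read(4)): returned 'IM60', offset=19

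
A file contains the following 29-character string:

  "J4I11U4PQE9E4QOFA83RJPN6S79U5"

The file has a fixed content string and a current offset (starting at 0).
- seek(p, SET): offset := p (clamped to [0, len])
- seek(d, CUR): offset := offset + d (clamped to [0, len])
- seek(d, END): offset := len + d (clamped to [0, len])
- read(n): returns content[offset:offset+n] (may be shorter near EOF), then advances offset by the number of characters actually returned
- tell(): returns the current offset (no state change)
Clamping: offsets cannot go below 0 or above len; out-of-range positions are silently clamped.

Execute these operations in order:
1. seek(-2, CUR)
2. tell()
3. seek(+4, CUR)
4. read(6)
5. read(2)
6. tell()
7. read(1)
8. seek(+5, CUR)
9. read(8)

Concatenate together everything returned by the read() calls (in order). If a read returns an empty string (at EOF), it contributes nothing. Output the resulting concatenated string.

After 1 (seek(-2, CUR)): offset=0
After 2 (tell()): offset=0
After 3 (seek(+4, CUR)): offset=4
After 4 (read(6)): returned '1U4PQE', offset=10
After 5 (read(2)): returned '9E', offset=12
After 6 (tell()): offset=12
After 7 (read(1)): returned '4', offset=13
After 8 (seek(+5, CUR)): offset=18
After 9 (read(8)): returned '3RJPN6S7', offset=26

Answer: 1U4PQE9E43RJPN6S7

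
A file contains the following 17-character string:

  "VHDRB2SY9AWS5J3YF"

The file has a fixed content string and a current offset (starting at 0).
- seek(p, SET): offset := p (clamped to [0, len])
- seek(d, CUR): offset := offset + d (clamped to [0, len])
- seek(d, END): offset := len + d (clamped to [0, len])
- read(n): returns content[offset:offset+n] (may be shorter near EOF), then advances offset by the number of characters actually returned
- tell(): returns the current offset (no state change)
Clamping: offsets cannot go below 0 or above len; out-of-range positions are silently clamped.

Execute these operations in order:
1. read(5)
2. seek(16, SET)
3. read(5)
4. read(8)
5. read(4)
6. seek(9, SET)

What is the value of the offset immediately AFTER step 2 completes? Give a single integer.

After 1 (read(5)): returned 'VHDRB', offset=5
After 2 (seek(16, SET)): offset=16

Answer: 16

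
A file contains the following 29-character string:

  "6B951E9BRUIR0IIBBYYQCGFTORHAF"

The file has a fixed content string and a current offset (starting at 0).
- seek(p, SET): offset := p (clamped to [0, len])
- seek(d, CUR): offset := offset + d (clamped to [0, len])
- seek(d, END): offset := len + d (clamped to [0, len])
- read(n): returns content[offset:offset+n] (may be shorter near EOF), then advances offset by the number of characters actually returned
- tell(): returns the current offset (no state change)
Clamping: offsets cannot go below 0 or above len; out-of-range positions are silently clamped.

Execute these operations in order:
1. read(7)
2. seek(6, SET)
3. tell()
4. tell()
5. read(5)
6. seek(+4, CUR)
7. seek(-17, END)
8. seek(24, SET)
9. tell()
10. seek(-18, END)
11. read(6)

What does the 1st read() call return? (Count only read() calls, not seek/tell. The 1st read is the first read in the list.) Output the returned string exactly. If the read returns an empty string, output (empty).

After 1 (read(7)): returned '6B951E9', offset=7
After 2 (seek(6, SET)): offset=6
After 3 (tell()): offset=6
After 4 (tell()): offset=6
After 5 (read(5)): returned '9BRUI', offset=11
After 6 (seek(+4, CUR)): offset=15
After 7 (seek(-17, END)): offset=12
After 8 (seek(24, SET)): offset=24
After 9 (tell()): offset=24
After 10 (seek(-18, END)): offset=11
After 11 (read(6)): returned 'R0IIBB', offset=17

Answer: 6B951E9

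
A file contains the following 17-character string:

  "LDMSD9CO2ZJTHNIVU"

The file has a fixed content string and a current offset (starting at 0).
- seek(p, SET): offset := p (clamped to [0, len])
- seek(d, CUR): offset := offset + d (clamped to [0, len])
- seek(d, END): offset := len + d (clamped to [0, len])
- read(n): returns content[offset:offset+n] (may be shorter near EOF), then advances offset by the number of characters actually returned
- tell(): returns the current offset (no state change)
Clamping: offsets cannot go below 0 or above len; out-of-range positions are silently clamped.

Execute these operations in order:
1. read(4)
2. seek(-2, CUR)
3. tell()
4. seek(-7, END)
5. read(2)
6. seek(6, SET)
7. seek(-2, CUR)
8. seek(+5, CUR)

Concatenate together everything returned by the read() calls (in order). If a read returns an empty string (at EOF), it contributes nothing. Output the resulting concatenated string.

Answer: LDMSJT

Derivation:
After 1 (read(4)): returned 'LDMS', offset=4
After 2 (seek(-2, CUR)): offset=2
After 3 (tell()): offset=2
After 4 (seek(-7, END)): offset=10
After 5 (read(2)): returned 'JT', offset=12
After 6 (seek(6, SET)): offset=6
After 7 (seek(-2, CUR)): offset=4
After 8 (seek(+5, CUR)): offset=9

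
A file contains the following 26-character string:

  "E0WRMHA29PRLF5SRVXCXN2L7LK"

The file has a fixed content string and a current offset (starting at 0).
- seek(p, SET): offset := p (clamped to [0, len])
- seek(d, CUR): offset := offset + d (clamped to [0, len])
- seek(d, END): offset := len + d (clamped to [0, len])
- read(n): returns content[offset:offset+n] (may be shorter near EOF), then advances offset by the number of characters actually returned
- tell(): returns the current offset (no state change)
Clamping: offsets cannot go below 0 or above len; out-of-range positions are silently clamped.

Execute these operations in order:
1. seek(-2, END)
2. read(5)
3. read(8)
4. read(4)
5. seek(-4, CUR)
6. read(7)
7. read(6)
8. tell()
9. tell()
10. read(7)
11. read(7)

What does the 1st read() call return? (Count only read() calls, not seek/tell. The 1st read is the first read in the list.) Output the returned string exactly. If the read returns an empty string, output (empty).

Answer: LK

Derivation:
After 1 (seek(-2, END)): offset=24
After 2 (read(5)): returned 'LK', offset=26
After 3 (read(8)): returned '', offset=26
After 4 (read(4)): returned '', offset=26
After 5 (seek(-4, CUR)): offset=22
After 6 (read(7)): returned 'L7LK', offset=26
After 7 (read(6)): returned '', offset=26
After 8 (tell()): offset=26
After 9 (tell()): offset=26
After 10 (read(7)): returned '', offset=26
After 11 (read(7)): returned '', offset=26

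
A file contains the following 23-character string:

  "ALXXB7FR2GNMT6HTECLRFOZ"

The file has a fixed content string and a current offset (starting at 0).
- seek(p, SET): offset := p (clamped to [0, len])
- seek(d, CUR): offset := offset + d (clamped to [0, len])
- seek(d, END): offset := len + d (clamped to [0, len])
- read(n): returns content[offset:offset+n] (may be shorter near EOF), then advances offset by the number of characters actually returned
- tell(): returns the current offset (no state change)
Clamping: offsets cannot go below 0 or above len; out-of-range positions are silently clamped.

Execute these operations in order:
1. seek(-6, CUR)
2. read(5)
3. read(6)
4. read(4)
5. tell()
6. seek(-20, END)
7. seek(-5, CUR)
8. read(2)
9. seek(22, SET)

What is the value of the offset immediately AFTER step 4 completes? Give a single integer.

Answer: 15

Derivation:
After 1 (seek(-6, CUR)): offset=0
After 2 (read(5)): returned 'ALXXB', offset=5
After 3 (read(6)): returned '7FR2GN', offset=11
After 4 (read(4)): returned 'MT6H', offset=15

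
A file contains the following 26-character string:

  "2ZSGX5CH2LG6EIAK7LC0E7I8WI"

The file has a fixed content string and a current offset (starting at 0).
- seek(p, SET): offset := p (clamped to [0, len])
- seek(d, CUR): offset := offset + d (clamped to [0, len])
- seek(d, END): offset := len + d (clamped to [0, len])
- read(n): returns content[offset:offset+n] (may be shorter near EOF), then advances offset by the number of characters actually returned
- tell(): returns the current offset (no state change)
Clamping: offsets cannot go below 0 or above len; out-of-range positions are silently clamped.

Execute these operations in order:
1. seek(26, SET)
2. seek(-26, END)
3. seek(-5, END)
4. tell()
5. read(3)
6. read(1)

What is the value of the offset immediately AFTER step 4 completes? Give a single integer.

Answer: 21

Derivation:
After 1 (seek(26, SET)): offset=26
After 2 (seek(-26, END)): offset=0
After 3 (seek(-5, END)): offset=21
After 4 (tell()): offset=21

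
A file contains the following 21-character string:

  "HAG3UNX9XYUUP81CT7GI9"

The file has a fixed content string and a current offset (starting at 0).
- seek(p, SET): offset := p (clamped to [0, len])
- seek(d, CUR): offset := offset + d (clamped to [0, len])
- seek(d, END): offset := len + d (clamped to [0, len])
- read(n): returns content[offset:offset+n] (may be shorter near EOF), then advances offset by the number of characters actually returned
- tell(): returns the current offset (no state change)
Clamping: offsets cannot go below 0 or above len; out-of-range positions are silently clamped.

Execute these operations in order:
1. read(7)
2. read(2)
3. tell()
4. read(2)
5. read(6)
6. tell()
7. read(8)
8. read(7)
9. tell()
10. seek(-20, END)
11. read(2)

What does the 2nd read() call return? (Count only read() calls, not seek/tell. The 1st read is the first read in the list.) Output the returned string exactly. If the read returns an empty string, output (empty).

Answer: 9X

Derivation:
After 1 (read(7)): returned 'HAG3UNX', offset=7
After 2 (read(2)): returned '9X', offset=9
After 3 (tell()): offset=9
After 4 (read(2)): returned 'YU', offset=11
After 5 (read(6)): returned 'UP81CT', offset=17
After 6 (tell()): offset=17
After 7 (read(8)): returned '7GI9', offset=21
After 8 (read(7)): returned '', offset=21
After 9 (tell()): offset=21
After 10 (seek(-20, END)): offset=1
After 11 (read(2)): returned 'AG', offset=3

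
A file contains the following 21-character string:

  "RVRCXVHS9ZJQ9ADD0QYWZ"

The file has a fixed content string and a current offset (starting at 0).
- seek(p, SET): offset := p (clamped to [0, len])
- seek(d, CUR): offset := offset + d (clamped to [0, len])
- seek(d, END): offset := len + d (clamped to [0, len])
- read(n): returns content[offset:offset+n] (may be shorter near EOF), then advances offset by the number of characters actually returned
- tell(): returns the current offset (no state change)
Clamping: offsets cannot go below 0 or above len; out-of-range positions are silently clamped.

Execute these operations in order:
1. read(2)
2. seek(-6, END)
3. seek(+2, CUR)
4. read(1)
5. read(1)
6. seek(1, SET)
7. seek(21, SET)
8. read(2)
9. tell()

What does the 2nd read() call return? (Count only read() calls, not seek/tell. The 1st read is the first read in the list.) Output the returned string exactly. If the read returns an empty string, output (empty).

After 1 (read(2)): returned 'RV', offset=2
After 2 (seek(-6, END)): offset=15
After 3 (seek(+2, CUR)): offset=17
After 4 (read(1)): returned 'Q', offset=18
After 5 (read(1)): returned 'Y', offset=19
After 6 (seek(1, SET)): offset=1
After 7 (seek(21, SET)): offset=21
After 8 (read(2)): returned '', offset=21
After 9 (tell()): offset=21

Answer: Q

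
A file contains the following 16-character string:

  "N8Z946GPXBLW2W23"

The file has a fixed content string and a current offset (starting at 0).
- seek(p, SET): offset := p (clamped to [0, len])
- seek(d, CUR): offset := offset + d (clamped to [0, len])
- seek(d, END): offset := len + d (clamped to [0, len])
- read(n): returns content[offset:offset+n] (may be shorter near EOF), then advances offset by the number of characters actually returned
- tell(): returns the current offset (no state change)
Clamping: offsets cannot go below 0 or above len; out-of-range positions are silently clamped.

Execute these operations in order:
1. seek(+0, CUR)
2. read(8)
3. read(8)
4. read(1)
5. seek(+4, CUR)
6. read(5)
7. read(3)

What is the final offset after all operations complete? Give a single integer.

Answer: 16

Derivation:
After 1 (seek(+0, CUR)): offset=0
After 2 (read(8)): returned 'N8Z946GP', offset=8
After 3 (read(8)): returned 'XBLW2W23', offset=16
After 4 (read(1)): returned '', offset=16
After 5 (seek(+4, CUR)): offset=16
After 6 (read(5)): returned '', offset=16
After 7 (read(3)): returned '', offset=16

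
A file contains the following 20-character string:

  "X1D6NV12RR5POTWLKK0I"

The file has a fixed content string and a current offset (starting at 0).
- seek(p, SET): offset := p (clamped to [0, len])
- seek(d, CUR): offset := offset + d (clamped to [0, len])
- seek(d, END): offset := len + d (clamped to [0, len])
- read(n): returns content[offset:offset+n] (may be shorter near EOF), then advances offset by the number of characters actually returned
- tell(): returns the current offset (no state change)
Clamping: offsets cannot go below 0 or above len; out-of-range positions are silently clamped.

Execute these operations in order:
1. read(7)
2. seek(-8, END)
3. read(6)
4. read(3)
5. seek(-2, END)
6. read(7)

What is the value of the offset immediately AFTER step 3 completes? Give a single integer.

After 1 (read(7)): returned 'X1D6NV1', offset=7
After 2 (seek(-8, END)): offset=12
After 3 (read(6)): returned 'OTWLKK', offset=18

Answer: 18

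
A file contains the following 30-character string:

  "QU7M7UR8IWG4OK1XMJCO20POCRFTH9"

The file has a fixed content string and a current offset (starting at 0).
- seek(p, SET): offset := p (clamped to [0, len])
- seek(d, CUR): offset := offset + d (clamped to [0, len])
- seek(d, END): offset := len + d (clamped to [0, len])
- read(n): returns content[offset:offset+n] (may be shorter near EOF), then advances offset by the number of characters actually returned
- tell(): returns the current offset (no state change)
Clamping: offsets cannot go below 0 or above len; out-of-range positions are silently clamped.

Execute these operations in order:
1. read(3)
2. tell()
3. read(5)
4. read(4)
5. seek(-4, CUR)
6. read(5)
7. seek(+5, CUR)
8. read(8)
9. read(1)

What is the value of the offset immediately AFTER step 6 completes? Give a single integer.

Answer: 13

Derivation:
After 1 (read(3)): returned 'QU7', offset=3
After 2 (tell()): offset=3
After 3 (read(5)): returned 'M7UR8', offset=8
After 4 (read(4)): returned 'IWG4', offset=12
After 5 (seek(-4, CUR)): offset=8
After 6 (read(5)): returned 'IWG4O', offset=13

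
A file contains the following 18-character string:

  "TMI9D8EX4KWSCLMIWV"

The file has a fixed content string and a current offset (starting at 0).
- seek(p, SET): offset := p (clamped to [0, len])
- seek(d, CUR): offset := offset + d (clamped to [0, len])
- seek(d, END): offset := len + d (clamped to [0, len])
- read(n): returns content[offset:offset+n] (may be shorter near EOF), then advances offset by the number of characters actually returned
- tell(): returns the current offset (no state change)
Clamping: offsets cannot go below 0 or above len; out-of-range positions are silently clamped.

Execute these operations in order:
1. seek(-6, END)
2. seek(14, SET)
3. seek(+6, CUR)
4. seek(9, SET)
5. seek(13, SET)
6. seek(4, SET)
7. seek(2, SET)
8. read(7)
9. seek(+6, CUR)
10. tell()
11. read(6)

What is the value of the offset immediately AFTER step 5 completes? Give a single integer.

Answer: 13

Derivation:
After 1 (seek(-6, END)): offset=12
After 2 (seek(14, SET)): offset=14
After 3 (seek(+6, CUR)): offset=18
After 4 (seek(9, SET)): offset=9
After 5 (seek(13, SET)): offset=13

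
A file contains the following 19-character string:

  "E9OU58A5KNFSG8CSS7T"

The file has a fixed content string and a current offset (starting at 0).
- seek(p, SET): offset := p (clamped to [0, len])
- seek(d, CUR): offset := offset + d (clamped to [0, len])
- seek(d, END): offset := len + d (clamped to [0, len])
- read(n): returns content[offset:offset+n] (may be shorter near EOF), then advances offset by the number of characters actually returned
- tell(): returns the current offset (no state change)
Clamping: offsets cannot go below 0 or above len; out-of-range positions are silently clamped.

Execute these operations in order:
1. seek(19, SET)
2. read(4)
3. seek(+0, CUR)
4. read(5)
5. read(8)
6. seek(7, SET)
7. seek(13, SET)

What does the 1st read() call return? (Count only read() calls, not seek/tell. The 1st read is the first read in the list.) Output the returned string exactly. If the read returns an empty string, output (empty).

Answer: (empty)

Derivation:
After 1 (seek(19, SET)): offset=19
After 2 (read(4)): returned '', offset=19
After 3 (seek(+0, CUR)): offset=19
After 4 (read(5)): returned '', offset=19
After 5 (read(8)): returned '', offset=19
After 6 (seek(7, SET)): offset=7
After 7 (seek(13, SET)): offset=13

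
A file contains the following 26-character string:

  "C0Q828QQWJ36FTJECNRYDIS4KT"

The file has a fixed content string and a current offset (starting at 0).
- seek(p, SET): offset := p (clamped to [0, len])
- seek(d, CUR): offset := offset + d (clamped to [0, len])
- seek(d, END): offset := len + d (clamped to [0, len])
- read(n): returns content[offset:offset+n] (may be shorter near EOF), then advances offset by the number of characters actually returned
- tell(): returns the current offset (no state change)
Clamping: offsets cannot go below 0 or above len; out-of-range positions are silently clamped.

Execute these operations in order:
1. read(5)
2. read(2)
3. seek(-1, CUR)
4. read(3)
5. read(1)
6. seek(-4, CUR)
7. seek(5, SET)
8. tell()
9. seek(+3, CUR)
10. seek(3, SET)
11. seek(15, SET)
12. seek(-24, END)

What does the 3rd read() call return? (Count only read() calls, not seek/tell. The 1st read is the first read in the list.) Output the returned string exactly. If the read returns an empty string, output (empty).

After 1 (read(5)): returned 'C0Q82', offset=5
After 2 (read(2)): returned '8Q', offset=7
After 3 (seek(-1, CUR)): offset=6
After 4 (read(3)): returned 'QQW', offset=9
After 5 (read(1)): returned 'J', offset=10
After 6 (seek(-4, CUR)): offset=6
After 7 (seek(5, SET)): offset=5
After 8 (tell()): offset=5
After 9 (seek(+3, CUR)): offset=8
After 10 (seek(3, SET)): offset=3
After 11 (seek(15, SET)): offset=15
After 12 (seek(-24, END)): offset=2

Answer: QQW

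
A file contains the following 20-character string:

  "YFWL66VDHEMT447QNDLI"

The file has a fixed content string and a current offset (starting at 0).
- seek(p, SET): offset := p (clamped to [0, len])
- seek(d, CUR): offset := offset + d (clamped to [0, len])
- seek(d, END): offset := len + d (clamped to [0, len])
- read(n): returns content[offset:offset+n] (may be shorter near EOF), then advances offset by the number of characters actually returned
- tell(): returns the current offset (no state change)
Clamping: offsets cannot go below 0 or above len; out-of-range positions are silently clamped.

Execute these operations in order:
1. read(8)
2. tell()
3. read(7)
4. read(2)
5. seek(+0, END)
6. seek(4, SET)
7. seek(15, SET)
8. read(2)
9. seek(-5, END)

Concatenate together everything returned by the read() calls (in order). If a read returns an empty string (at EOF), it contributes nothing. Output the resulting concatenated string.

After 1 (read(8)): returned 'YFWL66VD', offset=8
After 2 (tell()): offset=8
After 3 (read(7)): returned 'HEMT447', offset=15
After 4 (read(2)): returned 'QN', offset=17
After 5 (seek(+0, END)): offset=20
After 6 (seek(4, SET)): offset=4
After 7 (seek(15, SET)): offset=15
After 8 (read(2)): returned 'QN', offset=17
After 9 (seek(-5, END)): offset=15

Answer: YFWL66VDHEMT447QNQN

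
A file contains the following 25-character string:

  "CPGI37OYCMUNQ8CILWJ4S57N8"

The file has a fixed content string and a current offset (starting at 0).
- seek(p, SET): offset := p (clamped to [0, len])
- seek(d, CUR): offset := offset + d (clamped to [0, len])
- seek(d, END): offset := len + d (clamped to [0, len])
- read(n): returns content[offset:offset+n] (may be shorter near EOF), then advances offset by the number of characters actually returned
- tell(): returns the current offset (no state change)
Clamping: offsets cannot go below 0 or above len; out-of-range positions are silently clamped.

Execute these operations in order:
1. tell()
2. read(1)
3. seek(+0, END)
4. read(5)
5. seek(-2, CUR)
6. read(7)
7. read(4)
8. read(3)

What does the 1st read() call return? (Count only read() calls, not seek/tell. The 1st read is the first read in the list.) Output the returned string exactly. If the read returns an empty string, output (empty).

After 1 (tell()): offset=0
After 2 (read(1)): returned 'C', offset=1
After 3 (seek(+0, END)): offset=25
After 4 (read(5)): returned '', offset=25
After 5 (seek(-2, CUR)): offset=23
After 6 (read(7)): returned 'N8', offset=25
After 7 (read(4)): returned '', offset=25
After 8 (read(3)): returned '', offset=25

Answer: C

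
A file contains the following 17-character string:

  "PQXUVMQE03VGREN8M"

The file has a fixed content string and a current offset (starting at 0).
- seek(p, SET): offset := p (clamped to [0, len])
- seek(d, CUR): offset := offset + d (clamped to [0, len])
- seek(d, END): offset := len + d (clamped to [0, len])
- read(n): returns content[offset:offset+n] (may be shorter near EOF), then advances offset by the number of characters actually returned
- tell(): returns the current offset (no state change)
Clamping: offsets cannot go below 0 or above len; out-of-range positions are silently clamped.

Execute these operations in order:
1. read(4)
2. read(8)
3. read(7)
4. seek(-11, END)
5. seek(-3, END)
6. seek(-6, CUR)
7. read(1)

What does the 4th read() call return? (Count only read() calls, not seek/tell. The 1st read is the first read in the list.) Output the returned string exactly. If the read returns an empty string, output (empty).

Answer: 0

Derivation:
After 1 (read(4)): returned 'PQXU', offset=4
After 2 (read(8)): returned 'VMQE03VG', offset=12
After 3 (read(7)): returned 'REN8M', offset=17
After 4 (seek(-11, END)): offset=6
After 5 (seek(-3, END)): offset=14
After 6 (seek(-6, CUR)): offset=8
After 7 (read(1)): returned '0', offset=9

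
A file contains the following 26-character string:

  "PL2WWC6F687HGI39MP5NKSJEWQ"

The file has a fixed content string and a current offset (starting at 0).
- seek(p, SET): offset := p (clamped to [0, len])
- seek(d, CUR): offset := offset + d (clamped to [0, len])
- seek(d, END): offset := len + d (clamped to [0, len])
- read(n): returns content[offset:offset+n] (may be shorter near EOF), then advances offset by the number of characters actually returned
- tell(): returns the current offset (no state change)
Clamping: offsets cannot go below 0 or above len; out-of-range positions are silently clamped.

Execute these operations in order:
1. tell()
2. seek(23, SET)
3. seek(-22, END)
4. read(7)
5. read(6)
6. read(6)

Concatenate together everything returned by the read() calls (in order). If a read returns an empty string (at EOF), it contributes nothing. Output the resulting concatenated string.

After 1 (tell()): offset=0
After 2 (seek(23, SET)): offset=23
After 3 (seek(-22, END)): offset=4
After 4 (read(7)): returned 'WC6F687', offset=11
After 5 (read(6)): returned 'HGI39M', offset=17
After 6 (read(6)): returned 'P5NKSJ', offset=23

Answer: WC6F687HGI39MP5NKSJ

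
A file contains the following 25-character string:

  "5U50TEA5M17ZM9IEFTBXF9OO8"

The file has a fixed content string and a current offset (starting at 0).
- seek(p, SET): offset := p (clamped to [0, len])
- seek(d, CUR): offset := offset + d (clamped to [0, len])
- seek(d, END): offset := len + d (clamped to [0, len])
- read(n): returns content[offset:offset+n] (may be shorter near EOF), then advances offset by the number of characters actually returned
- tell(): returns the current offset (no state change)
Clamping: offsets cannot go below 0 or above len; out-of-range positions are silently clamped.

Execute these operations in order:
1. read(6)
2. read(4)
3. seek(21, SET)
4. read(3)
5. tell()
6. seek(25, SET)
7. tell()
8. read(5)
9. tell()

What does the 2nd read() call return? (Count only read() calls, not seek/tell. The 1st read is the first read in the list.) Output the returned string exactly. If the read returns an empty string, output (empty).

After 1 (read(6)): returned '5U50TE', offset=6
After 2 (read(4)): returned 'A5M1', offset=10
After 3 (seek(21, SET)): offset=21
After 4 (read(3)): returned '9OO', offset=24
After 5 (tell()): offset=24
After 6 (seek(25, SET)): offset=25
After 7 (tell()): offset=25
After 8 (read(5)): returned '', offset=25
After 9 (tell()): offset=25

Answer: A5M1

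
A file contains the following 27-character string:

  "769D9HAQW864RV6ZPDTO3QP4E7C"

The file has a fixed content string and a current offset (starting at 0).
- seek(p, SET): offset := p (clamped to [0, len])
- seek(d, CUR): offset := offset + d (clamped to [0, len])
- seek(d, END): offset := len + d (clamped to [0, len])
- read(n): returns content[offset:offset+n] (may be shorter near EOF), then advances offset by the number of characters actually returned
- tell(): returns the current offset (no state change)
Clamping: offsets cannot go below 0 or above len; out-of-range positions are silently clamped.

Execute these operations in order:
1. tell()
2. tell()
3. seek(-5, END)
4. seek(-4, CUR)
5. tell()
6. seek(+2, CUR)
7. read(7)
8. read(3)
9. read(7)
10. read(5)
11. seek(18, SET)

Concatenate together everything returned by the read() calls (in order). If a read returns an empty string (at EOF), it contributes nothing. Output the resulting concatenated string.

Answer: 3QP4E7C

Derivation:
After 1 (tell()): offset=0
After 2 (tell()): offset=0
After 3 (seek(-5, END)): offset=22
After 4 (seek(-4, CUR)): offset=18
After 5 (tell()): offset=18
After 6 (seek(+2, CUR)): offset=20
After 7 (read(7)): returned '3QP4E7C', offset=27
After 8 (read(3)): returned '', offset=27
After 9 (read(7)): returned '', offset=27
After 10 (read(5)): returned '', offset=27
After 11 (seek(18, SET)): offset=18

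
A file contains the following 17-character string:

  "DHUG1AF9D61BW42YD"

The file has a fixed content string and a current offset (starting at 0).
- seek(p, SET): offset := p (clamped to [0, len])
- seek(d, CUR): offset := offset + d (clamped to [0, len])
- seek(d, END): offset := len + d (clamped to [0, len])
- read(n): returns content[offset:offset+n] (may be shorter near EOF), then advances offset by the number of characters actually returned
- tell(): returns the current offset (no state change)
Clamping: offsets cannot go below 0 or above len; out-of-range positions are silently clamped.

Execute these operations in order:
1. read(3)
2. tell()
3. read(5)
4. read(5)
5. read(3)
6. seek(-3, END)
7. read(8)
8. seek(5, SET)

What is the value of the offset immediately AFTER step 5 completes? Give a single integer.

Answer: 16

Derivation:
After 1 (read(3)): returned 'DHU', offset=3
After 2 (tell()): offset=3
After 3 (read(5)): returned 'G1AF9', offset=8
After 4 (read(5)): returned 'D61BW', offset=13
After 5 (read(3)): returned '42Y', offset=16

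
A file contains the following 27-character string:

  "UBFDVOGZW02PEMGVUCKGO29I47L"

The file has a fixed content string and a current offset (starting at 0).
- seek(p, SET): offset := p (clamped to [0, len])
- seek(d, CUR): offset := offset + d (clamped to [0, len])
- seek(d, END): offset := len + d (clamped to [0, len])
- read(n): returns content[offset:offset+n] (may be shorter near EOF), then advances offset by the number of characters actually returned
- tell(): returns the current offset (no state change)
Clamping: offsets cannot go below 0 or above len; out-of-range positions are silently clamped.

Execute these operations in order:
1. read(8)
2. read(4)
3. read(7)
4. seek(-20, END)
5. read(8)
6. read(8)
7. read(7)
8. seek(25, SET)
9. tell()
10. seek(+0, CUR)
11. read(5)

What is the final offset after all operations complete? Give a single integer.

Answer: 27

Derivation:
After 1 (read(8)): returned 'UBFDVOGZ', offset=8
After 2 (read(4)): returned 'W02P', offset=12
After 3 (read(7)): returned 'EMGVUCK', offset=19
After 4 (seek(-20, END)): offset=7
After 5 (read(8)): returned 'ZW02PEMG', offset=15
After 6 (read(8)): returned 'VUCKGO29', offset=23
After 7 (read(7)): returned 'I47L', offset=27
After 8 (seek(25, SET)): offset=25
After 9 (tell()): offset=25
After 10 (seek(+0, CUR)): offset=25
After 11 (read(5)): returned '7L', offset=27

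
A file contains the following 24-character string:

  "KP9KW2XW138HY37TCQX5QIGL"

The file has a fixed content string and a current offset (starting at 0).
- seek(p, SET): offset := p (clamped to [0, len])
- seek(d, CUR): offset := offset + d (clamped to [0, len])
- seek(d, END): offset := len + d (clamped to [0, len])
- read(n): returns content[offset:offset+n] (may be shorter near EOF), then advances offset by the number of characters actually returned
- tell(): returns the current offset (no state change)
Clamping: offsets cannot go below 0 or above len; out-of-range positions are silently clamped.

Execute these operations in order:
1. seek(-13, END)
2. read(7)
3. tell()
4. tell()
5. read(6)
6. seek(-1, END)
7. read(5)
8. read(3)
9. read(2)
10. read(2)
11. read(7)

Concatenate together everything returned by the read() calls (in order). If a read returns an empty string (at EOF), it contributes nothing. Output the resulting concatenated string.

After 1 (seek(-13, END)): offset=11
After 2 (read(7)): returned 'HY37TCQ', offset=18
After 3 (tell()): offset=18
After 4 (tell()): offset=18
After 5 (read(6)): returned 'X5QIGL', offset=24
After 6 (seek(-1, END)): offset=23
After 7 (read(5)): returned 'L', offset=24
After 8 (read(3)): returned '', offset=24
After 9 (read(2)): returned '', offset=24
After 10 (read(2)): returned '', offset=24
After 11 (read(7)): returned '', offset=24

Answer: HY37TCQX5QIGLL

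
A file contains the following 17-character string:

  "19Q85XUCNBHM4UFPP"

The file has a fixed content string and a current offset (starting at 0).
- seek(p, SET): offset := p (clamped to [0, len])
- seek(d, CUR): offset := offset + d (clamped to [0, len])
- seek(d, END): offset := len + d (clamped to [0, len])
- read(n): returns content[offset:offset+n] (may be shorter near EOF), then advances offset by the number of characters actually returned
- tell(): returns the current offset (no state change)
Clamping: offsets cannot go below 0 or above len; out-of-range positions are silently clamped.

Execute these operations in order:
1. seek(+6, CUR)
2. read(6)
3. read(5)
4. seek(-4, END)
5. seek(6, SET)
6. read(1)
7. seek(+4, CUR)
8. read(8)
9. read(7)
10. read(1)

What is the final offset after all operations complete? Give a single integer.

Answer: 17

Derivation:
After 1 (seek(+6, CUR)): offset=6
After 2 (read(6)): returned 'UCNBHM', offset=12
After 3 (read(5)): returned '4UFPP', offset=17
After 4 (seek(-4, END)): offset=13
After 5 (seek(6, SET)): offset=6
After 6 (read(1)): returned 'U', offset=7
After 7 (seek(+4, CUR)): offset=11
After 8 (read(8)): returned 'M4UFPP', offset=17
After 9 (read(7)): returned '', offset=17
After 10 (read(1)): returned '', offset=17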